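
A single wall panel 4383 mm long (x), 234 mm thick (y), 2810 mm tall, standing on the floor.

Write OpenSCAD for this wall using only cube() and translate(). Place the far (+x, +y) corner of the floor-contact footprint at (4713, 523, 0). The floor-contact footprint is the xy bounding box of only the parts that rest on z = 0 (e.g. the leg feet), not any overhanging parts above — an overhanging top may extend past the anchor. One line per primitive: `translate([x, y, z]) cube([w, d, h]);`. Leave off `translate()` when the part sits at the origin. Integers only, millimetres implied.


translate([330, 289, 0]) cube([4383, 234, 2810]);


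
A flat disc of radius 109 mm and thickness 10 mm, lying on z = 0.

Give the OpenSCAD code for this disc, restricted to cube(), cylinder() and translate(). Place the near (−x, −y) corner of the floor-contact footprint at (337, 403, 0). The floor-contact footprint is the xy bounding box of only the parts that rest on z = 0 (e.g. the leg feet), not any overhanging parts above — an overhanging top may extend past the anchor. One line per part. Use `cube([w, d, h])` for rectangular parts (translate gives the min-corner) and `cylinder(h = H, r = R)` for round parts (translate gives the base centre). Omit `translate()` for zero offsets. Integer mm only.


translate([446, 512, 0]) cylinder(h = 10, r = 109);


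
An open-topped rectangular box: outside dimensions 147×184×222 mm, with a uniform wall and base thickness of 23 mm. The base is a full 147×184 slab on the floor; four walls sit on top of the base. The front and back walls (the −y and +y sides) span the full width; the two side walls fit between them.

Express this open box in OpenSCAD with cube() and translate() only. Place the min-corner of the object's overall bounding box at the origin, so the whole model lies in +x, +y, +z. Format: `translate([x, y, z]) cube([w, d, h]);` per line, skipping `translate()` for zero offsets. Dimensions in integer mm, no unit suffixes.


cube([147, 184, 23]);
translate([0, 0, 23]) cube([147, 23, 199]);
translate([0, 161, 23]) cube([147, 23, 199]);
translate([0, 23, 23]) cube([23, 138, 199]);
translate([124, 23, 23]) cube([23, 138, 199]);


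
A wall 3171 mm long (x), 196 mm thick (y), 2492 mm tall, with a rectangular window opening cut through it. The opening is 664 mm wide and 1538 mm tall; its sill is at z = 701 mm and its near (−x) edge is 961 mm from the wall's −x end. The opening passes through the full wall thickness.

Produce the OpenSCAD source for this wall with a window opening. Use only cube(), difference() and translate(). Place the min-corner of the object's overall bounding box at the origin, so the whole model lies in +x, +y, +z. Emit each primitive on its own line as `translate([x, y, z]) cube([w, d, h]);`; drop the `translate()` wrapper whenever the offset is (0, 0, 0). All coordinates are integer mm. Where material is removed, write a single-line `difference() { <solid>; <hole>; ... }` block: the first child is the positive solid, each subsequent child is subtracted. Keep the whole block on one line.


difference() { cube([3171, 196, 2492]); translate([961, 0, 701]) cube([664, 196, 1538]); }


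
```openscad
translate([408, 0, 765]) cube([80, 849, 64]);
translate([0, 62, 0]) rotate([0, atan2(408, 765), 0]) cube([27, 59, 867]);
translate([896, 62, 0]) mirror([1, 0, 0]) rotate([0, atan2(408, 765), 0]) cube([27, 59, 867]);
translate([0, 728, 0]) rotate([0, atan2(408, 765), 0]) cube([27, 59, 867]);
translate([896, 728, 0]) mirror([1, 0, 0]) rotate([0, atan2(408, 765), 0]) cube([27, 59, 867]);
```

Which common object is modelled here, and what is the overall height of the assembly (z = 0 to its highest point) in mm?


A sawhorse. The overall height is 829 mm.

A beam across two mirrored pairs of raked legs — a sawhorse. The beam's underside is at z = 765 (matching the legs' vertical rise in atan2(408, 765)) and the beam is 64 mm tall, so its top is at 765 + 64 = 829 mm. The raked legs top out at the beam's underside, so that is the highest point.


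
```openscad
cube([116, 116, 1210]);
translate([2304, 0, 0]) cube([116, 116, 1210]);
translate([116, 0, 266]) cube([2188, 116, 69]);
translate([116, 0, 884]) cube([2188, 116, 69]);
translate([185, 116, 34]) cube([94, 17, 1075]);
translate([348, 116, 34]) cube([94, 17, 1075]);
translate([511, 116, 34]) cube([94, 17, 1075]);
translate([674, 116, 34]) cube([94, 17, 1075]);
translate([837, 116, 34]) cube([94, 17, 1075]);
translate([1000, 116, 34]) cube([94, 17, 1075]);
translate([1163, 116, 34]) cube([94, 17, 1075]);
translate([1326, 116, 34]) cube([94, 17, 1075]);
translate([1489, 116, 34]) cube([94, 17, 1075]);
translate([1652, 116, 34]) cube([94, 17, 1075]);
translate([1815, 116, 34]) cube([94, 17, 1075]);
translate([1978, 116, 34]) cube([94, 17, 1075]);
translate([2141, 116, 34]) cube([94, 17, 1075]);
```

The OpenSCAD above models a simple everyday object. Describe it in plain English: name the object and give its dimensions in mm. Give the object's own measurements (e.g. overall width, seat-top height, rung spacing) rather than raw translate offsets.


A fence section. Two 116×116 mm posts, 1210 mm tall, stand on the floor with a clear span of 2188 mm between their inner faces. Two horizontal rails of 116×69 mm section span the gap between the posts with their undersides at z = 266 mm and z = 884 mm, flush with the posts' −y face. 13 pickets, each 94 mm wide, 17 mm thick and 1075 mm tall, are fixed to the +y face of the rails with their bottoms at z = 34 mm, spaced across the span with a 69 mm gap after the −x post and between neighbouring pickets and before the +x post.


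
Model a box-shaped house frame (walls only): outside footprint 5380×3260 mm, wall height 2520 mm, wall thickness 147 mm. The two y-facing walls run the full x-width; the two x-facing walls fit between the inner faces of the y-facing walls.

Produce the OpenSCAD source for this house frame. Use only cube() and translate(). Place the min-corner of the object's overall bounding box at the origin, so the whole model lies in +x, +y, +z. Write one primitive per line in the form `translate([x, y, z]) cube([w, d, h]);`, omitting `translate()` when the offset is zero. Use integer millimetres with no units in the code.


cube([5380, 147, 2520]);
translate([0, 3113, 0]) cube([5380, 147, 2520]);
translate([0, 147, 0]) cube([147, 2966, 2520]);
translate([5233, 147, 0]) cube([147, 2966, 2520]);


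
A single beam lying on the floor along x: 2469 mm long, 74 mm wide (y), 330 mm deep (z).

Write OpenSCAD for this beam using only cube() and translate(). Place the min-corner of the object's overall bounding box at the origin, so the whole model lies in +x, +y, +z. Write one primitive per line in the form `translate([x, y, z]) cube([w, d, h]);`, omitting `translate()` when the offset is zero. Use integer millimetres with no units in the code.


cube([2469, 74, 330]);


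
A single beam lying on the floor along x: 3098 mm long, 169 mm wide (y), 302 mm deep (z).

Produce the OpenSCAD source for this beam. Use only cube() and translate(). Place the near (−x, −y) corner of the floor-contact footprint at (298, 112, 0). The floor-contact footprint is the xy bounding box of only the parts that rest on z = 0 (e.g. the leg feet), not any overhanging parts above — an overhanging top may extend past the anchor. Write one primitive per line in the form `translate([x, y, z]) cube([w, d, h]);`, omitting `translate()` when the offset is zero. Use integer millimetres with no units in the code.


translate([298, 112, 0]) cube([3098, 169, 302]);


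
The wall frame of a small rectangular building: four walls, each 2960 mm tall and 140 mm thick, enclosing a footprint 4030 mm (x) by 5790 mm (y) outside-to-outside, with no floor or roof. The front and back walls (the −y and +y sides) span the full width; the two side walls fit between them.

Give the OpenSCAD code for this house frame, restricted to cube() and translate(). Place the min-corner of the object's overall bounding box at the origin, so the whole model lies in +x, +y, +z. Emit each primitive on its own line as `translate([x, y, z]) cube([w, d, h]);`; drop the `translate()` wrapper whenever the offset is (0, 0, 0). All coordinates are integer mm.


cube([4030, 140, 2960]);
translate([0, 5650, 0]) cube([4030, 140, 2960]);
translate([0, 140, 0]) cube([140, 5510, 2960]);
translate([3890, 140, 0]) cube([140, 5510, 2960]);


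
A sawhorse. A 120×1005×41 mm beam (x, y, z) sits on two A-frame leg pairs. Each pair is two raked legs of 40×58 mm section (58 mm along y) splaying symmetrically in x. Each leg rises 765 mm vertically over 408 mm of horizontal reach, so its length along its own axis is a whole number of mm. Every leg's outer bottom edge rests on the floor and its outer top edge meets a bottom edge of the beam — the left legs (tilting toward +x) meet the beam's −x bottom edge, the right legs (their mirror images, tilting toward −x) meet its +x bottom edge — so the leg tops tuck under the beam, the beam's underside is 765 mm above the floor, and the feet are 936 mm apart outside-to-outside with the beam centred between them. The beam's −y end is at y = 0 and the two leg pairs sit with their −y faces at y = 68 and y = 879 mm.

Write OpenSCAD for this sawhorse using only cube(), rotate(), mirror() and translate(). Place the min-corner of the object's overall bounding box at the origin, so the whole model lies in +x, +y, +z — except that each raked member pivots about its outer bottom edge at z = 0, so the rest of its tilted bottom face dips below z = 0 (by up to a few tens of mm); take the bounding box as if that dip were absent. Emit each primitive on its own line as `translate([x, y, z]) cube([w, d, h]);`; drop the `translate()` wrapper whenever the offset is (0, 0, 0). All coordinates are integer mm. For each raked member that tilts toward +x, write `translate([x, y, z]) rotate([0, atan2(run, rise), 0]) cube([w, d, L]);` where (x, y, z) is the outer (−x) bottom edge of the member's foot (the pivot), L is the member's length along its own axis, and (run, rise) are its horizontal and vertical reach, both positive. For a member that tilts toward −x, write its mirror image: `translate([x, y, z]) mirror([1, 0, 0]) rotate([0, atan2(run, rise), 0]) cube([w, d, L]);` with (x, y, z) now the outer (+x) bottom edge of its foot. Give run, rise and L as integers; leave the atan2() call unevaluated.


// leg length = √(408² + 765²) = 867
// right-leg outer foot x = 2·408 + 120 = 936
// beam min-corner = (408, 0, 765)
translate([408, 0, 765]) cube([120, 1005, 41]);
translate([0, 68, 0]) rotate([0, atan2(408, 765), 0]) cube([40, 58, 867]);
translate([936, 68, 0]) mirror([1, 0, 0]) rotate([0, atan2(408, 765), 0]) cube([40, 58, 867]);
translate([0, 879, 0]) rotate([0, atan2(408, 765), 0]) cube([40, 58, 867]);
translate([936, 879, 0]) mirror([1, 0, 0]) rotate([0, atan2(408, 765), 0]) cube([40, 58, 867]);


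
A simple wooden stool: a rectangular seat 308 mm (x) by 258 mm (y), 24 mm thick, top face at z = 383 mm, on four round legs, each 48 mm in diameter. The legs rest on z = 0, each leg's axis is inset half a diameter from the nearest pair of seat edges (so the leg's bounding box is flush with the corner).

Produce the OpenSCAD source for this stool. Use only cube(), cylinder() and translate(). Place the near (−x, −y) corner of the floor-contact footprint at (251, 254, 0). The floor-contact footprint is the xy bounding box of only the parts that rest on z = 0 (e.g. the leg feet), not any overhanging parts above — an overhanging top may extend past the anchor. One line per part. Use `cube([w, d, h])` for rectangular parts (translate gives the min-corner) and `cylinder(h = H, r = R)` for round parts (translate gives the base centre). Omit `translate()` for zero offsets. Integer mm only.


translate([251, 254, 359]) cube([308, 258, 24]);
translate([275, 278, 0]) cylinder(h = 359, r = 24);
translate([535, 278, 0]) cylinder(h = 359, r = 24);
translate([275, 488, 0]) cylinder(h = 359, r = 24);
translate([535, 488, 0]) cylinder(h = 359, r = 24);


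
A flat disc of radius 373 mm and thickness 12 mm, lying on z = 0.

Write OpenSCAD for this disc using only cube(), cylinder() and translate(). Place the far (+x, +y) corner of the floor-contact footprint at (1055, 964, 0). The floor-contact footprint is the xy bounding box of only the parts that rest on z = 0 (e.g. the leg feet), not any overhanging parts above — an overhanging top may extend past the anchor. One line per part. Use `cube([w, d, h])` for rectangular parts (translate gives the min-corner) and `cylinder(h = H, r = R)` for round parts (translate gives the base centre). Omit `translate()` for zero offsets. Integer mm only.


translate([682, 591, 0]) cylinder(h = 12, r = 373);


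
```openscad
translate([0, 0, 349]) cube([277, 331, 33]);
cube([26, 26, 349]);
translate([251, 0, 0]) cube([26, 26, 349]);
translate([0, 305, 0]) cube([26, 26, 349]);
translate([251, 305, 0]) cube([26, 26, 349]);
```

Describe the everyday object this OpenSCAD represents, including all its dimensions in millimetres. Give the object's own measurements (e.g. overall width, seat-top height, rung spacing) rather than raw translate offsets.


A four-legged stool. The seat is a 277×331×33 mm slab whose top surface is at z = 382 mm; four square legs, each 26×26 mm in cross-section, run from the floor (z = 0) to the underside of the seat, each flush with a corner of the seat.


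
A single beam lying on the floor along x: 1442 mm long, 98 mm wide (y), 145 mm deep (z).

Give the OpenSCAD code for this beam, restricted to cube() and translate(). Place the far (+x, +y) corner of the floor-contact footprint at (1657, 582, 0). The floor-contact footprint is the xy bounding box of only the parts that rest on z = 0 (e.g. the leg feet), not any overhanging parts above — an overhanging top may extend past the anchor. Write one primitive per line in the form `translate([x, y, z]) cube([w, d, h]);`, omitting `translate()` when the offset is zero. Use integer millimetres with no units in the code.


translate([215, 484, 0]) cube([1442, 98, 145]);


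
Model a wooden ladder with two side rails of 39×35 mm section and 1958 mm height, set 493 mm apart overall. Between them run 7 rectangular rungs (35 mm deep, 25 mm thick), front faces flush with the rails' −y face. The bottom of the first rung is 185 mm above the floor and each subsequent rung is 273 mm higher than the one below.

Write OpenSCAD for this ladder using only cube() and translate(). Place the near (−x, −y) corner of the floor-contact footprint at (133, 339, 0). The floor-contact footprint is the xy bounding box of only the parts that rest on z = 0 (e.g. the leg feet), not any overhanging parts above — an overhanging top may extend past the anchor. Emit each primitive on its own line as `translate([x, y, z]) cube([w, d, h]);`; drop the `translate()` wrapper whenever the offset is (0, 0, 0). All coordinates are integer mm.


translate([133, 339, 0]) cube([39, 35, 1958]);
translate([587, 339, 0]) cube([39, 35, 1958]);
translate([172, 339, 185]) cube([415, 35, 25]);
translate([172, 339, 458]) cube([415, 35, 25]);
translate([172, 339, 731]) cube([415, 35, 25]);
translate([172, 339, 1004]) cube([415, 35, 25]);
translate([172, 339, 1277]) cube([415, 35, 25]);
translate([172, 339, 1550]) cube([415, 35, 25]);
translate([172, 339, 1823]) cube([415, 35, 25]);


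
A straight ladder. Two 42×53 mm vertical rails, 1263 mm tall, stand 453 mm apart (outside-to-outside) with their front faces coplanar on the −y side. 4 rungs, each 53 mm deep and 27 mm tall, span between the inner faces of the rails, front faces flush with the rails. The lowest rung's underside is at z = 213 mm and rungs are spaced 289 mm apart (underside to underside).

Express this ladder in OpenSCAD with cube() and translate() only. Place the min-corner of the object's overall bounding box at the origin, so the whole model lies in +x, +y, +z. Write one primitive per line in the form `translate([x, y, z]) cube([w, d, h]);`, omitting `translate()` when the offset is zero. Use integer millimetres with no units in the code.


cube([42, 53, 1263]);
translate([411, 0, 0]) cube([42, 53, 1263]);
translate([42, 0, 213]) cube([369, 53, 27]);
translate([42, 0, 502]) cube([369, 53, 27]);
translate([42, 0, 791]) cube([369, 53, 27]);
translate([42, 0, 1080]) cube([369, 53, 27]);


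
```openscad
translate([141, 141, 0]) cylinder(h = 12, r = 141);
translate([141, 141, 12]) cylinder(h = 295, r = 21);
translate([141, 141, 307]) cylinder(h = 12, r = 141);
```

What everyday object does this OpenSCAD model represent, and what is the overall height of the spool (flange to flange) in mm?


A spool. The overall height is 319 mm.

Three coaxial cylinders, large–small–large — a spool. Two 12 mm flanges and a 295 mm core give 12 + 295 + 12 = 319 mm.


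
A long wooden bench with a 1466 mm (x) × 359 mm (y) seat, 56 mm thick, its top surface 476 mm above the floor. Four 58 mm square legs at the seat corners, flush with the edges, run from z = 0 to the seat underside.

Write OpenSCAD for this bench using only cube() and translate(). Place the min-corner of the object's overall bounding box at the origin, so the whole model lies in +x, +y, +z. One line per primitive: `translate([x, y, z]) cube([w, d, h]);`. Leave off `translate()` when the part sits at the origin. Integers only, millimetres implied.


translate([0, 0, 420]) cube([1466, 359, 56]);
cube([58, 58, 420]);
translate([0, 301, 0]) cube([58, 58, 420]);
translate([1408, 0, 0]) cube([58, 58, 420]);
translate([1408, 301, 0]) cube([58, 58, 420]);


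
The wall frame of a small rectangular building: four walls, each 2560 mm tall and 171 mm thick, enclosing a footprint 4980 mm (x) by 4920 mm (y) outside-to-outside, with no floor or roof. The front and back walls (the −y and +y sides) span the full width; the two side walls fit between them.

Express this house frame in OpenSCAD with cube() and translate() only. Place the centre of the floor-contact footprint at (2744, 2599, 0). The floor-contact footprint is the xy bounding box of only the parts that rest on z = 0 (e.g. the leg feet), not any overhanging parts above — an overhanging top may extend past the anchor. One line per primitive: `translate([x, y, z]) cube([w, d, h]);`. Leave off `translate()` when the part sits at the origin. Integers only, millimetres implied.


translate([254, 139, 0]) cube([4980, 171, 2560]);
translate([254, 4888, 0]) cube([4980, 171, 2560]);
translate([254, 310, 0]) cube([171, 4578, 2560]);
translate([5063, 310, 0]) cube([171, 4578, 2560]);


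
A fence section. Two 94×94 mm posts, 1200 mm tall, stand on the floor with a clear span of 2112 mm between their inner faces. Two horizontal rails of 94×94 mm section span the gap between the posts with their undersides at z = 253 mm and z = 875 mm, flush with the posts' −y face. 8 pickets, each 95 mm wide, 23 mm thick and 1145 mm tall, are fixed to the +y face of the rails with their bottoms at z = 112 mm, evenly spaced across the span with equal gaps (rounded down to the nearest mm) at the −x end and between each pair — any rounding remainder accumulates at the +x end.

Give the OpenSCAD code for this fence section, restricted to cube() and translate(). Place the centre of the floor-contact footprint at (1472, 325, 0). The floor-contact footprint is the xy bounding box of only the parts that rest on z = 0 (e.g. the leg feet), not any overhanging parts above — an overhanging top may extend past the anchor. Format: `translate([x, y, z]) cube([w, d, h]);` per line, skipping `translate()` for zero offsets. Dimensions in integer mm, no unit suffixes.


translate([322, 278, 0]) cube([94, 94, 1200]);
translate([2528, 278, 0]) cube([94, 94, 1200]);
translate([416, 278, 253]) cube([2112, 94, 94]);
translate([416, 278, 875]) cube([2112, 94, 94]);
translate([566, 372, 112]) cube([95, 23, 1145]);
translate([811, 372, 112]) cube([95, 23, 1145]);
translate([1056, 372, 112]) cube([95, 23, 1145]);
translate([1301, 372, 112]) cube([95, 23, 1145]);
translate([1546, 372, 112]) cube([95, 23, 1145]);
translate([1791, 372, 112]) cube([95, 23, 1145]);
translate([2036, 372, 112]) cube([95, 23, 1145]);
translate([2281, 372, 112]) cube([95, 23, 1145]);


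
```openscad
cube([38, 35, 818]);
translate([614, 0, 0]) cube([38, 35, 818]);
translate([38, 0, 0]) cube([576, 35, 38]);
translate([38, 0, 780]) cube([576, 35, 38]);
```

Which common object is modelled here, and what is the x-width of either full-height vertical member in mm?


A picture frame. The border width is 38 mm.

Four thin pieces enclosing a rectangular opening — a picture frame. The two full-height stiles are 818 mm tall; the top rail sits at z = 780 and is 38 mm tall, so the border above the opening is 818 − 780 = 38 mm, matching the stile x-width.


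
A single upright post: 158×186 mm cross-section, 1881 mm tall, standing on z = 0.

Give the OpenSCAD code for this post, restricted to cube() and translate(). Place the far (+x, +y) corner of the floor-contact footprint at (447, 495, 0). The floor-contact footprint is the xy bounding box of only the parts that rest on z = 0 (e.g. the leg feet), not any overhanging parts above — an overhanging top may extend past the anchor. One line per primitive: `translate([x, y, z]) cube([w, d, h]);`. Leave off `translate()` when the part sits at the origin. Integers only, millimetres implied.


translate([289, 309, 0]) cube([158, 186, 1881]);


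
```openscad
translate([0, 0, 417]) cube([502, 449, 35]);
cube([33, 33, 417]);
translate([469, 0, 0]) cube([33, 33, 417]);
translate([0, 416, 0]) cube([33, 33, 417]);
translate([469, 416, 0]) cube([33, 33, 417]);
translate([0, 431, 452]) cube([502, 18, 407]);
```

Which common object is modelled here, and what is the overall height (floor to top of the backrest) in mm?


A chair. The overall height is 859 mm.

A slab on four corner posts with a tall panel at the back — a chair. The seat slab sits at z = 417 with thickness 35, and the 407 mm backrest starts at the seat top, so the overall height is 417 + 35 + 407 = 859 mm.


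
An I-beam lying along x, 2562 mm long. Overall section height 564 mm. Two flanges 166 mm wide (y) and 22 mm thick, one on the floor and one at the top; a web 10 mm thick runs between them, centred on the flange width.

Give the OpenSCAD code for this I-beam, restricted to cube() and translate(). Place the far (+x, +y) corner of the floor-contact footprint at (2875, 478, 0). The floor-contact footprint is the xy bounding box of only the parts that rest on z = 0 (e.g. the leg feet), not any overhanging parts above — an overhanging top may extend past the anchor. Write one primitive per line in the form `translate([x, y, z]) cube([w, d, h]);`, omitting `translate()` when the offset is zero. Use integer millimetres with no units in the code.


translate([313, 312, 0]) cube([2562, 166, 22]);
translate([313, 390, 22]) cube([2562, 10, 520]);
translate([313, 312, 542]) cube([2562, 166, 22]);


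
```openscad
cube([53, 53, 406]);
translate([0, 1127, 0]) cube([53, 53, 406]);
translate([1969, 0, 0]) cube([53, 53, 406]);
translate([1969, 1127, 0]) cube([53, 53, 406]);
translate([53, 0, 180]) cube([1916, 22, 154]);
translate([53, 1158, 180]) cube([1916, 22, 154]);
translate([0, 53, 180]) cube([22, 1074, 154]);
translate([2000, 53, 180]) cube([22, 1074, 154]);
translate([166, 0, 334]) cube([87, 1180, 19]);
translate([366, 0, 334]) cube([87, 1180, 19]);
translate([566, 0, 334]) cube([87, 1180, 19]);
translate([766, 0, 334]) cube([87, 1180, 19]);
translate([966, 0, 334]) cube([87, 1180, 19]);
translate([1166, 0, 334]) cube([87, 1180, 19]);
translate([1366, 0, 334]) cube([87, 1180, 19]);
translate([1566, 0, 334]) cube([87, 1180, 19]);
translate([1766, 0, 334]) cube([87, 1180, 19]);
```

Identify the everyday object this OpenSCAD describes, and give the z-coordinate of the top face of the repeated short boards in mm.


A bed frame. The slat-top height is 353 mm.

Four posts, four rails, and a row of slats — a bed frame. Slats sit on the rails at z = 180 + 154 = 334; with slat thickness 19, the top is 353 mm.


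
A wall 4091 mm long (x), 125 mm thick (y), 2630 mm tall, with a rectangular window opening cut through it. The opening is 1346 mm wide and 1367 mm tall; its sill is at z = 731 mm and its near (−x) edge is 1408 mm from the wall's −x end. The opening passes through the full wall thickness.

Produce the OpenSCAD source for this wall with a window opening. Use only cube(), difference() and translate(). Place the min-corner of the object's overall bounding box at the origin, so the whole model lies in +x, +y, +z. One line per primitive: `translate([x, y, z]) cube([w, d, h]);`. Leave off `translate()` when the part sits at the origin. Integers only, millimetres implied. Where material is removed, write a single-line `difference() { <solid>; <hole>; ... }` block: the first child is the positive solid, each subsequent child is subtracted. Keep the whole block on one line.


difference() { cube([4091, 125, 2630]); translate([1408, 0, 731]) cube([1346, 125, 1367]); }


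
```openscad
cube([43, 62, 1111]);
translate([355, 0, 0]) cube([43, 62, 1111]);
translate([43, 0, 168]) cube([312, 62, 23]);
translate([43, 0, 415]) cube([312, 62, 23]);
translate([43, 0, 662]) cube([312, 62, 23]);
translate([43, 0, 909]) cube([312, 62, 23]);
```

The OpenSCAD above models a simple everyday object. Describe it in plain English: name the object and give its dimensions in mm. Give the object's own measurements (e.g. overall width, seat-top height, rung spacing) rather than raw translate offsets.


A straight ladder. Two 43×62 mm vertical rails, 1111 mm tall, stand 398 mm apart (outside-to-outside) with their front faces coplanar on the −y side. 4 rungs, each 62 mm deep and 23 mm tall, span between the inner faces of the rails, front faces flush with the rails. The lowest rung's underside is at z = 168 mm and rungs are spaced 247 mm apart (underside to underside).


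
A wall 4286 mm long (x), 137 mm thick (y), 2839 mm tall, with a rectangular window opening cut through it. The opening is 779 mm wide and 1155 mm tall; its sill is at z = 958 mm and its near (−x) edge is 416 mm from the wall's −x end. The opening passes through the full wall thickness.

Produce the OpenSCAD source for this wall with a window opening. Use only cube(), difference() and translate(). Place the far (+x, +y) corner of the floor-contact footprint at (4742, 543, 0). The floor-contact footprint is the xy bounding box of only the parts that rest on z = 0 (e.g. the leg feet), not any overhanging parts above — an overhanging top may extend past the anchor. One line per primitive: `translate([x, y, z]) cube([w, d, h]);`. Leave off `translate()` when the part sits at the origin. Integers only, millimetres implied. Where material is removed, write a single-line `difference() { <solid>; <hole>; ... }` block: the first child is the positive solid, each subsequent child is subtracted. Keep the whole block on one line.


difference() { translate([456, 406, 0]) cube([4286, 137, 2839]); translate([872, 406, 958]) cube([779, 137, 1155]); }


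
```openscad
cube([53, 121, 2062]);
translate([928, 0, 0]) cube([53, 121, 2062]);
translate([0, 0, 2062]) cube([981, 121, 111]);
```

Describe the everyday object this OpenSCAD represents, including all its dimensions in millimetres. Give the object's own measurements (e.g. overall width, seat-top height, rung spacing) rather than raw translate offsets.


A door frame. The clear opening is 875 mm wide and 2062 mm high. Two 53 mm wide jambs, 121 mm deep, stand either side of the opening from the floor to the top of the opening. A 111 mm thick head sits across the top of both jambs, spanning the full outside width of the frame.


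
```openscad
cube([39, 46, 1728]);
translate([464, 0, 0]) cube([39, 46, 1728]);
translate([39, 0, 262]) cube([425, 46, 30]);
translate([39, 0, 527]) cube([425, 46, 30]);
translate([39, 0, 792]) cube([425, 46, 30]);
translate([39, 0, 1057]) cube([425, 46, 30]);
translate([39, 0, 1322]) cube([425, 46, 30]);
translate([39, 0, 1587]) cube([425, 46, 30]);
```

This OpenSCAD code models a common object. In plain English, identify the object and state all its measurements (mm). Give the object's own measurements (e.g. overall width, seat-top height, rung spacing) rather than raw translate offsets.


A straight ladder. Two 39×46 mm vertical rails, 1728 mm tall, stand 503 mm apart (outside-to-outside) with their front faces coplanar on the −y side. 6 rungs, each 46 mm deep and 30 mm tall, span between the inner faces of the rails, front faces flush with the rails. The lowest rung's underside is at z = 262 mm and rungs are spaced 265 mm apart (underside to underside).


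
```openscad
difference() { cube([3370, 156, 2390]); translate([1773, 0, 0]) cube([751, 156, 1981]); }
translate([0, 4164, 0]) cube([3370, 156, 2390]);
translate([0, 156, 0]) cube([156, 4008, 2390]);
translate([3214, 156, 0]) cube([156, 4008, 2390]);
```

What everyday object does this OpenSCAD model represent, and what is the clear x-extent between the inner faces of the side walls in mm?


A single room. The interior width is 3058 mm.

Four walls enclosing a rectangle with a door in the front wall — a room. Outside width 3370 minus two 156 mm walls gives 3058 mm.


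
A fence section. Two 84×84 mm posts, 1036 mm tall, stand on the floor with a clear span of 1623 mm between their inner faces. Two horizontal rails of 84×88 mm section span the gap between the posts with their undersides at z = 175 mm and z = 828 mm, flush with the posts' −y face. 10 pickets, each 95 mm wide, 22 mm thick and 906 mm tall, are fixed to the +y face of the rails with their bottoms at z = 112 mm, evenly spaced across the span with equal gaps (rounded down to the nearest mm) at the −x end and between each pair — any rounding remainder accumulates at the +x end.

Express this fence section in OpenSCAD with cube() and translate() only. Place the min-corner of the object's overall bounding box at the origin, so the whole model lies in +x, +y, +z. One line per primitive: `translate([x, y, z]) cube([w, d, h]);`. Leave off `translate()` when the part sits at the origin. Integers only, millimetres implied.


cube([84, 84, 1036]);
translate([1707, 0, 0]) cube([84, 84, 1036]);
translate([84, 0, 175]) cube([1623, 84, 88]);
translate([84, 0, 828]) cube([1623, 84, 88]);
translate([145, 84, 112]) cube([95, 22, 906]);
translate([301, 84, 112]) cube([95, 22, 906]);
translate([457, 84, 112]) cube([95, 22, 906]);
translate([613, 84, 112]) cube([95, 22, 906]);
translate([769, 84, 112]) cube([95, 22, 906]);
translate([925, 84, 112]) cube([95, 22, 906]);
translate([1081, 84, 112]) cube([95, 22, 906]);
translate([1237, 84, 112]) cube([95, 22, 906]);
translate([1393, 84, 112]) cube([95, 22, 906]);
translate([1549, 84, 112]) cube([95, 22, 906]);


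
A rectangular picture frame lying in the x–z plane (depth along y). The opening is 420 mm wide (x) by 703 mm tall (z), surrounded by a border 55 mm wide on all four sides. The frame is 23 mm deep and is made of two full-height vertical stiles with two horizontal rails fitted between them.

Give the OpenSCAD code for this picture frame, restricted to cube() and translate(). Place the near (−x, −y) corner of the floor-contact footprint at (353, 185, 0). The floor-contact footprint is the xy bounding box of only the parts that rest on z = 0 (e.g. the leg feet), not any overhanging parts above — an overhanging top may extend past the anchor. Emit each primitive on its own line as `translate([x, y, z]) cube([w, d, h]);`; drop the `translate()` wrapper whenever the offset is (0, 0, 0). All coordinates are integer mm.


translate([353, 185, 0]) cube([55, 23, 813]);
translate([828, 185, 0]) cube([55, 23, 813]);
translate([408, 185, 0]) cube([420, 23, 55]);
translate([408, 185, 758]) cube([420, 23, 55]);


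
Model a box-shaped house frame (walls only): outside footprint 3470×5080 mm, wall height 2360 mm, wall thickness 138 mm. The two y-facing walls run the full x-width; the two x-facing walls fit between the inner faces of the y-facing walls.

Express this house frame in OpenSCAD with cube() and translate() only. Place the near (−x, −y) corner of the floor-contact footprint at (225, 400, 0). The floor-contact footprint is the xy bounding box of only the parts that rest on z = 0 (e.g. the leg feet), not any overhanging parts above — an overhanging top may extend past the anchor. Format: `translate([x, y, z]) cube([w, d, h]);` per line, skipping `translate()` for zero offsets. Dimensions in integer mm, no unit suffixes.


translate([225, 400, 0]) cube([3470, 138, 2360]);
translate([225, 5342, 0]) cube([3470, 138, 2360]);
translate([225, 538, 0]) cube([138, 4804, 2360]);
translate([3557, 538, 0]) cube([138, 4804, 2360]);


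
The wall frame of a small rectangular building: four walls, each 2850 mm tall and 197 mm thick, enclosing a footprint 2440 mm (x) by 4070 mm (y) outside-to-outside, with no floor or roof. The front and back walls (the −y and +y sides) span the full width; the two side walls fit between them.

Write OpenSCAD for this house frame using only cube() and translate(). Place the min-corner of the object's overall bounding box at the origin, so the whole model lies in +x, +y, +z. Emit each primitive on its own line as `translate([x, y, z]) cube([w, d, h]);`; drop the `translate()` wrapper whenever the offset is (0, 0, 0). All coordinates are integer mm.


cube([2440, 197, 2850]);
translate([0, 3873, 0]) cube([2440, 197, 2850]);
translate([0, 197, 0]) cube([197, 3676, 2850]);
translate([2243, 197, 0]) cube([197, 3676, 2850]);


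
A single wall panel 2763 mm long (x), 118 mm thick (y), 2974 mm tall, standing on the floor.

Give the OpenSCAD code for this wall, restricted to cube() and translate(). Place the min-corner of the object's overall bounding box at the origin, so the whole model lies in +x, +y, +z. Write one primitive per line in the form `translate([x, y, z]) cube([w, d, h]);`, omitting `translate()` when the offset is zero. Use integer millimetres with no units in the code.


cube([2763, 118, 2974]);


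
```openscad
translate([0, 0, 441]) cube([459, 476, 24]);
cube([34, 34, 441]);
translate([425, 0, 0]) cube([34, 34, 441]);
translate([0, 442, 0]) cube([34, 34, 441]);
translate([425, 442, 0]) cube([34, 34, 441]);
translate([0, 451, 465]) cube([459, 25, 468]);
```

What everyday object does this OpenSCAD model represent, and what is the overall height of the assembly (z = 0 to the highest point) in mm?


A chair. The overall height is 933 mm.

A slab on four corner posts with a tall panel at the back — a chair. The seat slab sits at z = 441 with thickness 24, and the 468 mm backrest starts at the seat top, so the overall height is 441 + 24 + 468 = 933 mm.


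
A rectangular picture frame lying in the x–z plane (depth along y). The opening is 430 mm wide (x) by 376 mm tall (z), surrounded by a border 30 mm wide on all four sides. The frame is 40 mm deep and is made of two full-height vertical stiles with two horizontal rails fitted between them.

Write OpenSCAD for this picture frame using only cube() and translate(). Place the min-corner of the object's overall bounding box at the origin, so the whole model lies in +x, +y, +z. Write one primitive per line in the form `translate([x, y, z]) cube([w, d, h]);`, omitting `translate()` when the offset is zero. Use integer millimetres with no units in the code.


cube([30, 40, 436]);
translate([460, 0, 0]) cube([30, 40, 436]);
translate([30, 0, 0]) cube([430, 40, 30]);
translate([30, 0, 406]) cube([430, 40, 30]);


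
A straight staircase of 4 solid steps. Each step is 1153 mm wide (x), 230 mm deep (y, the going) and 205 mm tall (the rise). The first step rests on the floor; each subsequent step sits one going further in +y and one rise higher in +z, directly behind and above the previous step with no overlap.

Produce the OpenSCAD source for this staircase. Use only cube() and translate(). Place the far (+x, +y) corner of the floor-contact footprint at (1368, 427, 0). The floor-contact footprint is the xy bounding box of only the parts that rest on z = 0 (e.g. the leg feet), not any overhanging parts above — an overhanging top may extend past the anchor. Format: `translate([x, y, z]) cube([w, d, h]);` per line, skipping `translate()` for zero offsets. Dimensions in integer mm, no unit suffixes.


translate([215, 197, 0]) cube([1153, 230, 205]);
translate([215, 427, 205]) cube([1153, 230, 205]);
translate([215, 657, 410]) cube([1153, 230, 205]);
translate([215, 887, 615]) cube([1153, 230, 205]);


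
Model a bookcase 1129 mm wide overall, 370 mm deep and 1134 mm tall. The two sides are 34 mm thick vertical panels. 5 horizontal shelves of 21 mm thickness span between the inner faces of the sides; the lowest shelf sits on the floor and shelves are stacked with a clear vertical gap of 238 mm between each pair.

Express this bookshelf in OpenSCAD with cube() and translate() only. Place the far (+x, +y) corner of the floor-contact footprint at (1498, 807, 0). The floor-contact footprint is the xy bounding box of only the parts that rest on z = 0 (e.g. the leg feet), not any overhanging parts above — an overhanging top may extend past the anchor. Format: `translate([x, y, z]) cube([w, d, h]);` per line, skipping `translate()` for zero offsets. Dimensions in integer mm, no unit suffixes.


translate([369, 437, 0]) cube([34, 370, 1134]);
translate([1464, 437, 0]) cube([34, 370, 1134]);
translate([403, 437, 0]) cube([1061, 370, 21]);
translate([403, 437, 259]) cube([1061, 370, 21]);
translate([403, 437, 518]) cube([1061, 370, 21]);
translate([403, 437, 777]) cube([1061, 370, 21]);
translate([403, 437, 1036]) cube([1061, 370, 21]);


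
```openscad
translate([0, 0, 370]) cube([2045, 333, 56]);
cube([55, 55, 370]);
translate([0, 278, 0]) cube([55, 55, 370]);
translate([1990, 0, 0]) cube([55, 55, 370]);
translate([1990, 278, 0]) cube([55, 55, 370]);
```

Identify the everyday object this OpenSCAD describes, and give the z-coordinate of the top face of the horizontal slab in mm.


A bench. The seat-top height is 426 mm.

A long slab on four corner posts — a bench. The slab sits at z = 370 with thickness 56, so the top is 370 + 56 = 426 mm.


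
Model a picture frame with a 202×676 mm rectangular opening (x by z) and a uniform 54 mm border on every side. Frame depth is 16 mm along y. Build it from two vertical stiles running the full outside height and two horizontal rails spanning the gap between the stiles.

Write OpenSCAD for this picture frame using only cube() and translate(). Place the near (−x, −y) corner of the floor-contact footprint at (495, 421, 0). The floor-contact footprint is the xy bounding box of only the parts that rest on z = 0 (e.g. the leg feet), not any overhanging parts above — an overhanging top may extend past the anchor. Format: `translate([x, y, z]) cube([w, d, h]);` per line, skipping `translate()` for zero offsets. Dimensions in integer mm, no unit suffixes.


translate([495, 421, 0]) cube([54, 16, 784]);
translate([751, 421, 0]) cube([54, 16, 784]);
translate([549, 421, 0]) cube([202, 16, 54]);
translate([549, 421, 730]) cube([202, 16, 54]);


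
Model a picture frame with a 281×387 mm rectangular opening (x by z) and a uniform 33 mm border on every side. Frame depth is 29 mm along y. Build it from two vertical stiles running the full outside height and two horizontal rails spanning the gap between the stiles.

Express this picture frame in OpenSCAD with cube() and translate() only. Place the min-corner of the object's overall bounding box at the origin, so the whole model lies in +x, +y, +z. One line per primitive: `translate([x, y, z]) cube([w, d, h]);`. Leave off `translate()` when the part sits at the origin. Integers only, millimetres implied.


cube([33, 29, 453]);
translate([314, 0, 0]) cube([33, 29, 453]);
translate([33, 0, 0]) cube([281, 29, 33]);
translate([33, 0, 420]) cube([281, 29, 33]);


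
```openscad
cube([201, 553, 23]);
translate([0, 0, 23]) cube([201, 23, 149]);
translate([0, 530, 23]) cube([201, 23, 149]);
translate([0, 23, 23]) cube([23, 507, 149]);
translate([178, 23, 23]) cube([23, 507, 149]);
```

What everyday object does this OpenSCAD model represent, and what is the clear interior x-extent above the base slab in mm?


An open box. The internal width is 155 mm.

A 201×553 base slab with four walls standing on it — an open box. The base is 201 mm wide and the walls are 23 mm thick, so the internal width is 201 − 2 × 23 = 155 mm.
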